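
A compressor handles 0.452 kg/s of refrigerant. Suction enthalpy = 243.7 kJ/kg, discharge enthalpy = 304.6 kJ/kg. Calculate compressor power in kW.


dh = 304.6 - 243.7 = 60.9 kJ/kg
W = m_dot * dh = 0.452 * 60.9 = 27.53 kW

27.53


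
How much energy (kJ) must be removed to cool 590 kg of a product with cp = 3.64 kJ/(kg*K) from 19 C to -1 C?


dT = 19 - (-1) = 20 K
Q = m * cp * dT = 590 * 3.64 * 20
Q = 42952 kJ

42952


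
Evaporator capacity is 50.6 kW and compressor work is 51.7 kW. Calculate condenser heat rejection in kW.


Q_cond = Q_evap + W
Q_cond = 50.6 + 51.7
Q_cond = 102.3 kW

102.3


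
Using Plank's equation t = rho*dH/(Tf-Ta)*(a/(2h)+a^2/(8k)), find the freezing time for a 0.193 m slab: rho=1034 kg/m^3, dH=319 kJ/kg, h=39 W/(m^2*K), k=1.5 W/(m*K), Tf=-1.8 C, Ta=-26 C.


dT = -1.8 - (-26) = 24.2 K
term1 = a/(2h) = 0.193/(2*39) = 0.002474358974
term2 = a^2/(8k) = 0.193^2/(8*1.5) = 0.003104083333
t = rho*dH*1000/dT * (term1 + term2)
t = 1034*319*1000/24.2 * (0.002474358974 + 0.003104083333)
t = 76034 s

76034


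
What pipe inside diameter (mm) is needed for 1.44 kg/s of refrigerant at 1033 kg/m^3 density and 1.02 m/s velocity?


A = m_dot / (rho * v) = 1.44 / (1033 * 1.02) = 0.001366664769 m^2
d = sqrt(4*A/pi) * 1000
d = 41.7 mm

41.7


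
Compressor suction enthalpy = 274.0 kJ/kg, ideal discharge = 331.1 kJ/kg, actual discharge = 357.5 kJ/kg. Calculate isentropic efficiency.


dh_ideal = 331.1 - 274.0 = 57.1 kJ/kg
dh_actual = 357.5 - 274.0 = 83.5 kJ/kg
eta_s = dh_ideal / dh_actual = 57.1 / 83.5
eta_s = 0.6838

0.6838


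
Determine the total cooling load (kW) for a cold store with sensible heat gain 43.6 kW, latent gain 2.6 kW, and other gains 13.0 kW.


Q_total = Q_s + Q_l + Q_misc
Q_total = 43.6 + 2.6 + 13.0
Q_total = 59.2 kW

59.2


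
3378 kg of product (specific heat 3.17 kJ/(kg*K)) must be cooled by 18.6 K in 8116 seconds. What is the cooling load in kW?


Q = m * cp * dT / t
Q = 3378 * 3.17 * 18.6 / 8116
Q = 24.541 kW

24.541


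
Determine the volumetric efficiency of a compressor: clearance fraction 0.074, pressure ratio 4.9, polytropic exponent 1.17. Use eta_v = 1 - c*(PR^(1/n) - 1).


PR^(1/n) = 4.9^(1/1.17) = 3.88965587
eta_v = 1 - 0.074 * (3.88965587 - 1)
eta_v = 0.7862

0.7862


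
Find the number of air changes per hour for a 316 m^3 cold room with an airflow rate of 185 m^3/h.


ACH = flow / volume
ACH = 185 / 316
ACH = 0.585

0.585


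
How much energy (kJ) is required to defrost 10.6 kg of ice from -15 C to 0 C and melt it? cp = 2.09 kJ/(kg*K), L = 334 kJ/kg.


Sensible heat = cp * dT = 2.09 * 15 = 31.35 kJ/kg
Total per kg = 31.35 + 334 = 365.35 kJ/kg
Q = m * total = 10.6 * 365.35
Q = 3872.7 kJ

3872.7


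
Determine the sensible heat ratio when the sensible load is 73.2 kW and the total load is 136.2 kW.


SHR = Q_sensible / Q_total
SHR = 73.2 / 136.2
SHR = 0.537

0.537


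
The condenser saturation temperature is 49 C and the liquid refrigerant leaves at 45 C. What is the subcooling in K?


Subcooling = T_cond - T_liquid
Subcooling = 49 - 45
Subcooling = 4 K

4


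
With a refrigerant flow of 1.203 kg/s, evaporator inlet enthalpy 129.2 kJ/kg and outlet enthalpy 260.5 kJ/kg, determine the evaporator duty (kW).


dh = 260.5 - 129.2 = 131.3 kJ/kg
Q_evap = m_dot * dh = 1.203 * 131.3
Q_evap = 157.95 kW

157.95


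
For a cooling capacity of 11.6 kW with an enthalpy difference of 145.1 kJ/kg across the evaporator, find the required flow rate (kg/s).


m_dot = Q / dh
m_dot = 11.6 / 145.1
m_dot = 0.0799 kg/s

0.0799


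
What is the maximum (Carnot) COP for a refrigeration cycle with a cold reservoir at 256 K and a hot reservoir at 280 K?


dT = 280 - 256 = 24 K
COP_carnot = T_cold / dT = 256 / 24
COP_carnot = 10.667

10.667


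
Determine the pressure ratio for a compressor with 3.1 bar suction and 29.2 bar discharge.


PR = P_high / P_low
PR = 29.2 / 3.1
PR = 9.419

9.419


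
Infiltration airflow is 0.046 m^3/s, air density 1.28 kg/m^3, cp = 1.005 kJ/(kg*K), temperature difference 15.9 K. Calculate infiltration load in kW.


Q = V_dot * rho * cp * dT
Q = 0.046 * 1.28 * 1.005 * 15.9
Q = 0.941 kW

0.941


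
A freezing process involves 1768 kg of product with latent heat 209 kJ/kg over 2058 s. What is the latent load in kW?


Q_lat = m * h_fg / t
Q_lat = 1768 * 209 / 2058
Q_lat = 179.55 kW

179.55


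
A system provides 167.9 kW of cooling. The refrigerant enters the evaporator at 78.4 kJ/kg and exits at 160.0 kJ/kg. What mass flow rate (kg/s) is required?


dh = 160.0 - 78.4 = 81.6 kJ/kg
m_dot = Q / dh = 167.9 / 81.6 = 2.0576 kg/s

2.0576


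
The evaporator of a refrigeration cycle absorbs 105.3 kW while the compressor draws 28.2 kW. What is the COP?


COP = Q_evap / W
COP = 105.3 / 28.2
COP = 3.734

3.734


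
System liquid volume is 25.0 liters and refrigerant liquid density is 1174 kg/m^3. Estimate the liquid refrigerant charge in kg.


Charge = V * rho / 1000
Charge = 25.0 * 1174 / 1000
Charge = 29.35 kg

29.35


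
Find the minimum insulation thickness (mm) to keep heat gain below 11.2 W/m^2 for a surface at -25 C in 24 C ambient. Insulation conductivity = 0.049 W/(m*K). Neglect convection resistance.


dT = 24 - (-25) = 49 K
thickness = k * dT / q_max * 1000
thickness = 0.049 * 49 / 11.2 * 1000
thickness = 214.4 mm

214.4


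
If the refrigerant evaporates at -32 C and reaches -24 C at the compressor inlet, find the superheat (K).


Superheat = T_suction - T_evap
Superheat = -24 - (-32)
Superheat = 8 K

8


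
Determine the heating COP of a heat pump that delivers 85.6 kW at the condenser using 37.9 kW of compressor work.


COP_hp = Q_cond / W
COP_hp = 85.6 / 37.9
COP_hp = 2.259

2.259


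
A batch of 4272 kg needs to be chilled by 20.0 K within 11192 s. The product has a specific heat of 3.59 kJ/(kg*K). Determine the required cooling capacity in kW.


Q = m * cp * dT / t
Q = 4272 * 3.59 * 20.0 / 11192
Q = 27.406 kW

27.406


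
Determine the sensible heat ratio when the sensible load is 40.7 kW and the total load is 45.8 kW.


SHR = Q_sensible / Q_total
SHR = 40.7 / 45.8
SHR = 0.889

0.889


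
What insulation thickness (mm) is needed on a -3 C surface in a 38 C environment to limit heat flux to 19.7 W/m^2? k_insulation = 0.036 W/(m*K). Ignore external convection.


dT = 38 - (-3) = 41 K
thickness = k * dT / q_max * 1000
thickness = 0.036 * 41 / 19.7 * 1000
thickness = 74.9 mm

74.9


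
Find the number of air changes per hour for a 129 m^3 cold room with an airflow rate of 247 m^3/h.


ACH = flow / volume
ACH = 247 / 129
ACH = 1.915

1.915


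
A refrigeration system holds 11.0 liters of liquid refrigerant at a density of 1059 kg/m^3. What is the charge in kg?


Charge = V * rho / 1000
Charge = 11.0 * 1059 / 1000
Charge = 11.65 kg

11.65


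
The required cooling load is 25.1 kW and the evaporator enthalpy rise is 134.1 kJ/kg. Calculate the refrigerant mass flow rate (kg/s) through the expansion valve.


m_dot = Q / dh
m_dot = 25.1 / 134.1
m_dot = 0.1872 kg/s

0.1872


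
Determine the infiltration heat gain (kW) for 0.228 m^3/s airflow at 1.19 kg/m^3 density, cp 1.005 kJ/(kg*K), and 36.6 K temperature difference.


Q = V_dot * rho * cp * dT
Q = 0.228 * 1.19 * 1.005 * 36.6
Q = 9.98 kW

9.98


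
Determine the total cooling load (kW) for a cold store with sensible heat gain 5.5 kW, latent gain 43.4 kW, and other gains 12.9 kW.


Q_total = Q_s + Q_l + Q_misc
Q_total = 5.5 + 43.4 + 12.9
Q_total = 61.8 kW

61.8


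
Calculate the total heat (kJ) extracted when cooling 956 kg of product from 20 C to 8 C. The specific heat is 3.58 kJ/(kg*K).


dT = 20 - (8) = 12 K
Q = m * cp * dT = 956 * 3.58 * 12
Q = 41070 kJ

41070


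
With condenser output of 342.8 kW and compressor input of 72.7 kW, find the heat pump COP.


COP_hp = Q_cond / W
COP_hp = 342.8 / 72.7
COP_hp = 4.715

4.715


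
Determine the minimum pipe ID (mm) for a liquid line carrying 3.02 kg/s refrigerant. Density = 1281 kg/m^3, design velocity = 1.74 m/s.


A = m_dot / (rho * v) = 3.02 / (1281 * 1.74) = 0.001354904125 m^2
d = sqrt(4*A/pi) * 1000
d = 41.5 mm

41.5


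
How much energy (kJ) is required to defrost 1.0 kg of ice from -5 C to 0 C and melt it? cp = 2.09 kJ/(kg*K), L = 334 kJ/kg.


Sensible heat = cp * dT = 2.09 * 5 = 10.45 kJ/kg
Total per kg = 10.45 + 334 = 344.45 kJ/kg
Q = m * total = 1.0 * 344.45
Q = 344.5 kJ

344.5


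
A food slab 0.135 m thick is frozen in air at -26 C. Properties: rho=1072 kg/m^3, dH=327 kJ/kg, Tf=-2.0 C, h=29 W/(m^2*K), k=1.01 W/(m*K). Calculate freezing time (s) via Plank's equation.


dT = -2.0 - (-26) = 24.0 K
term1 = a/(2h) = 0.135/(2*29) = 0.002327586207
term2 = a^2/(8k) = 0.135^2/(8*1.01) = 0.002255569307
t = rho*dH*1000/dT * (term1 + term2)
t = 1072*327*1000/24.0 * (0.002327586207 + 0.002255569307)
t = 66942 s

66942


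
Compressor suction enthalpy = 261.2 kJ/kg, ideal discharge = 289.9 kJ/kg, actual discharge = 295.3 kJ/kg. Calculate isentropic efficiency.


dh_ideal = 289.9 - 261.2 = 28.7 kJ/kg
dh_actual = 295.3 - 261.2 = 34.1 kJ/kg
eta_s = dh_ideal / dh_actual = 28.7 / 34.1
eta_s = 0.8416

0.8416


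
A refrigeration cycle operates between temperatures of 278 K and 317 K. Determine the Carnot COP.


dT = 317 - 278 = 39 K
COP_carnot = T_cold / dT = 278 / 39
COP_carnot = 7.128

7.128


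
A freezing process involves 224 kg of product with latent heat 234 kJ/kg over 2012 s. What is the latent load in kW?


Q_lat = m * h_fg / t
Q_lat = 224 * 234 / 2012
Q_lat = 26.05 kW

26.05


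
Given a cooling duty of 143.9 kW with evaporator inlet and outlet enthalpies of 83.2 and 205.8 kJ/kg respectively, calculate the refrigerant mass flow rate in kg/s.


dh = 205.8 - 83.2 = 122.6 kJ/kg
m_dot = Q / dh = 143.9 / 122.6 = 1.1737 kg/s

1.1737


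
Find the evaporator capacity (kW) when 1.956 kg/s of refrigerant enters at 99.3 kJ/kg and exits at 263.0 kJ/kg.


dh = 263.0 - 99.3 = 163.7 kJ/kg
Q_evap = m_dot * dh = 1.956 * 163.7
Q_evap = 320.2 kW

320.2


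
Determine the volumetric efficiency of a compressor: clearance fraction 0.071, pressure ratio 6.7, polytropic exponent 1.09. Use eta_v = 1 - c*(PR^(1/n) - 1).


PR^(1/n) = 6.7^(1/1.09) = 5.72620368
eta_v = 1 - 0.071 * (5.72620368 - 1)
eta_v = 0.6644

0.6644


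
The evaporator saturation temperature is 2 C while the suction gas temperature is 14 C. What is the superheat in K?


Superheat = T_suction - T_evap
Superheat = 14 - (2)
Superheat = 12 K

12


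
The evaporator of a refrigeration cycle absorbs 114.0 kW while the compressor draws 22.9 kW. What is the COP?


COP = Q_evap / W
COP = 114.0 / 22.9
COP = 4.978

4.978


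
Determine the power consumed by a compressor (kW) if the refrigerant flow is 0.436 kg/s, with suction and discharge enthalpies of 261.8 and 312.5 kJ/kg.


dh = 312.5 - 261.8 = 50.7 kJ/kg
W = m_dot * dh = 0.436 * 50.7 = 22.11 kW

22.11


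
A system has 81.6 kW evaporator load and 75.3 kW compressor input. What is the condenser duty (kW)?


Q_cond = Q_evap + W
Q_cond = 81.6 + 75.3
Q_cond = 156.9 kW

156.9


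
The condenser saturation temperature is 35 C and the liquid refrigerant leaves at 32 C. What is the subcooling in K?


Subcooling = T_cond - T_liquid
Subcooling = 35 - 32
Subcooling = 3 K

3


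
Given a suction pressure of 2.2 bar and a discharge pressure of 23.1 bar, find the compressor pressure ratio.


PR = P_high / P_low
PR = 23.1 / 2.2
PR = 10.5

10.5


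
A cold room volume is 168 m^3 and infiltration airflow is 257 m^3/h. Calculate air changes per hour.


ACH = flow / volume
ACH = 257 / 168
ACH = 1.53

1.53


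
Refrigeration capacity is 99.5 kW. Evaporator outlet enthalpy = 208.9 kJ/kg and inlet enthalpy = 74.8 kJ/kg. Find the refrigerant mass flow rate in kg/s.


dh = 208.9 - 74.8 = 134.1 kJ/kg
m_dot = Q / dh = 99.5 / 134.1 = 0.742 kg/s

0.742


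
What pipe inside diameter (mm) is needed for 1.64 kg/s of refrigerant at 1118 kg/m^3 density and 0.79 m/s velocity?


A = m_dot / (rho * v) = 1.64 / (1118 * 0.79) = 0.00185684201 m^2
d = sqrt(4*A/pi) * 1000
d = 48.6 mm

48.6


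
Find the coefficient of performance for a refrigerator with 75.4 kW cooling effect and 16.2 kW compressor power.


COP = Q_evap / W
COP = 75.4 / 16.2
COP = 4.654

4.654


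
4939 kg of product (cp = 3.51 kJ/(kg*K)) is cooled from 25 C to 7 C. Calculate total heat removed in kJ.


dT = 25 - (7) = 18 K
Q = m * cp * dT = 4939 * 3.51 * 18
Q = 312046 kJ

312046


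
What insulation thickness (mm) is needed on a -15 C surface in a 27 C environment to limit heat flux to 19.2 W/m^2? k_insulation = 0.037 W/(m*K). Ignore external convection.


dT = 27 - (-15) = 42 K
thickness = k * dT / q_max * 1000
thickness = 0.037 * 42 / 19.2 * 1000
thickness = 80.9 mm

80.9


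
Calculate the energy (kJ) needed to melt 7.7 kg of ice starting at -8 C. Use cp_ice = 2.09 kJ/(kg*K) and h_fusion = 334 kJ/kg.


Sensible heat = cp * dT = 2.09 * 8 = 16.72 kJ/kg
Total per kg = 16.72 + 334 = 350.72 kJ/kg
Q = m * total = 7.7 * 350.72
Q = 2700.5 kJ

2700.5


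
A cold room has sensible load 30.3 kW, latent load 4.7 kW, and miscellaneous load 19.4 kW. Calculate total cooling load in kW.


Q_total = Q_s + Q_l + Q_misc
Q_total = 30.3 + 4.7 + 19.4
Q_total = 54.4 kW

54.4


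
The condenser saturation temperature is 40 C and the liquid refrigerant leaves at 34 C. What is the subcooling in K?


Subcooling = T_cond - T_liquid
Subcooling = 40 - 34
Subcooling = 6 K

6


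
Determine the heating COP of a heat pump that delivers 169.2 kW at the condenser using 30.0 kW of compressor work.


COP_hp = Q_cond / W
COP_hp = 169.2 / 30.0
COP_hp = 5.64

5.64


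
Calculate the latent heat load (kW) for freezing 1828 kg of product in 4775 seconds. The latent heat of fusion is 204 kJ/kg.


Q_lat = m * h_fg / t
Q_lat = 1828 * 204 / 4775
Q_lat = 78.1 kW

78.1


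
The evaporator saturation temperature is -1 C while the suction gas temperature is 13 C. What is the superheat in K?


Superheat = T_suction - T_evap
Superheat = 13 - (-1)
Superheat = 14 K

14


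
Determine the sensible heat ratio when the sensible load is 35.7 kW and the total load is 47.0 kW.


SHR = Q_sensible / Q_total
SHR = 35.7 / 47.0
SHR = 0.76

0.76


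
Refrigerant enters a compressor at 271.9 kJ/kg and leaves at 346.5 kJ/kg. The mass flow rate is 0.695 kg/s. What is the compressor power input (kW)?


dh = 346.5 - 271.9 = 74.6 kJ/kg
W = m_dot * dh = 0.695 * 74.6 = 51.85 kW

51.85


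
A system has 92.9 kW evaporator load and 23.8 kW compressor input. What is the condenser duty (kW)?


Q_cond = Q_evap + W
Q_cond = 92.9 + 23.8
Q_cond = 116.7 kW

116.7


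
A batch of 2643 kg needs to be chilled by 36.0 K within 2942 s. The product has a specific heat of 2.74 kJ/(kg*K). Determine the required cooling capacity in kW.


Q = m * cp * dT / t
Q = 2643 * 2.74 * 36.0 / 2942
Q = 88.615 kW

88.615


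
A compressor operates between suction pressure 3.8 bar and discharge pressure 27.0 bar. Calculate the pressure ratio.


PR = P_high / P_low
PR = 27.0 / 3.8
PR = 7.105

7.105


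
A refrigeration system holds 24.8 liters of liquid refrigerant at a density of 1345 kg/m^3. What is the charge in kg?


Charge = V * rho / 1000
Charge = 24.8 * 1345 / 1000
Charge = 33.36 kg

33.36


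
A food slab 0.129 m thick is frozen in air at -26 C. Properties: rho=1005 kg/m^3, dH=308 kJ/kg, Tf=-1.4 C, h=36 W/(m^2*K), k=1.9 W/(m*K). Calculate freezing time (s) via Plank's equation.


dT = -1.4 - (-26) = 24.6 K
term1 = a/(2h) = 0.129/(2*36) = 0.001791666667
term2 = a^2/(8k) = 0.129^2/(8*1.9) = 0.001094802632
t = rho*dH*1000/dT * (term1 + term2)
t = 1005*308*1000/24.6 * (0.001791666667 + 0.001094802632)
t = 36320 s

36320


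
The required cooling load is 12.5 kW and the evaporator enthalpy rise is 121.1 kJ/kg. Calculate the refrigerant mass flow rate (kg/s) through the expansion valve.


m_dot = Q / dh
m_dot = 12.5 / 121.1
m_dot = 0.1032 kg/s

0.1032


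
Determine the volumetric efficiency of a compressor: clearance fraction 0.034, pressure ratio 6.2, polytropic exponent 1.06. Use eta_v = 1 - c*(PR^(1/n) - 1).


PR^(1/n) = 6.2^(1/1.06) = 5.59164163
eta_v = 1 - 0.034 * (5.59164163 - 1)
eta_v = 0.8439

0.8439


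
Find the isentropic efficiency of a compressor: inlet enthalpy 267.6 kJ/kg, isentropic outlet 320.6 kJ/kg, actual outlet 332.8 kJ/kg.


dh_ideal = 320.6 - 267.6 = 53.0 kJ/kg
dh_actual = 332.8 - 267.6 = 65.2 kJ/kg
eta_s = dh_ideal / dh_actual = 53.0 / 65.2
eta_s = 0.8129

0.8129


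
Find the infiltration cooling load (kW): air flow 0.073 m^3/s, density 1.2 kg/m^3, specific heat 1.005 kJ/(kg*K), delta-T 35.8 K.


Q = V_dot * rho * cp * dT
Q = 0.073 * 1.2 * 1.005 * 35.8
Q = 3.152 kW

3.152


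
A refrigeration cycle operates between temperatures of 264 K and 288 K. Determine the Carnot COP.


dT = 288 - 264 = 24 K
COP_carnot = T_cold / dT = 264 / 24
COP_carnot = 11.0

11.0


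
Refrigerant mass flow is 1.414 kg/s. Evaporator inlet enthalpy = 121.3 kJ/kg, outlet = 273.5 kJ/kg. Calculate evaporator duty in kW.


dh = 273.5 - 121.3 = 152.2 kJ/kg
Q_evap = m_dot * dh = 1.414 * 152.2
Q_evap = 215.21 kW

215.21


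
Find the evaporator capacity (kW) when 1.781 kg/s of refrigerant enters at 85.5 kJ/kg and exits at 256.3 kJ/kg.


dh = 256.3 - 85.5 = 170.8 kJ/kg
Q_evap = m_dot * dh = 1.781 * 170.8
Q_evap = 304.19 kW

304.19


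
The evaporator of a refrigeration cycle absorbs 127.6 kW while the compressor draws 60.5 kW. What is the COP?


COP = Q_evap / W
COP = 127.6 / 60.5
COP = 2.109

2.109


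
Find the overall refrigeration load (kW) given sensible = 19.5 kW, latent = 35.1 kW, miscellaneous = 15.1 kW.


Q_total = Q_s + Q_l + Q_misc
Q_total = 19.5 + 35.1 + 15.1
Q_total = 69.7 kW

69.7


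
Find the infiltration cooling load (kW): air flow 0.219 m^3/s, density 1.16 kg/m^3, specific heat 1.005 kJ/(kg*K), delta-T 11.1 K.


Q = V_dot * rho * cp * dT
Q = 0.219 * 1.16 * 1.005 * 11.1
Q = 2.834 kW

2.834


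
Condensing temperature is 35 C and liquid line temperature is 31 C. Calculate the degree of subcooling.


Subcooling = T_cond - T_liquid
Subcooling = 35 - 31
Subcooling = 4 K

4


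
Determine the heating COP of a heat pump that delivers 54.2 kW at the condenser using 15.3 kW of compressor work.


COP_hp = Q_cond / W
COP_hp = 54.2 / 15.3
COP_hp = 3.542

3.542


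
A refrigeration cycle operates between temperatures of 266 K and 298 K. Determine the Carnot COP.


dT = 298 - 266 = 32 K
COP_carnot = T_cold / dT = 266 / 32
COP_carnot = 8.313

8.313


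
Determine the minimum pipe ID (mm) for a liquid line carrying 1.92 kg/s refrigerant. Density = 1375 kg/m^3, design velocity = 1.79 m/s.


A = m_dot / (rho * v) = 1.92 / (1375 * 1.79) = 0.000780091417 m^2
d = sqrt(4*A/pi) * 1000
d = 31.5 mm

31.5


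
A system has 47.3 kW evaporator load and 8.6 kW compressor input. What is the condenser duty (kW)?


Q_cond = Q_evap + W
Q_cond = 47.3 + 8.6
Q_cond = 55.9 kW

55.9


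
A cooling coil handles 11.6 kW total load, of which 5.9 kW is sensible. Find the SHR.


SHR = Q_sensible / Q_total
SHR = 5.9 / 11.6
SHR = 0.509

0.509


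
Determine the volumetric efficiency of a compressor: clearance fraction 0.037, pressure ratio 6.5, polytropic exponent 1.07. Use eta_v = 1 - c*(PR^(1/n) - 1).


PR^(1/n) = 6.5^(1/1.07) = 5.75085091
eta_v = 1 - 0.037 * (5.75085091 - 1)
eta_v = 0.8242

0.8242


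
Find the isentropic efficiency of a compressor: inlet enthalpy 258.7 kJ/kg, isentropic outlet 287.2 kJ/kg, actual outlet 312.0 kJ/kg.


dh_ideal = 287.2 - 258.7 = 28.5 kJ/kg
dh_actual = 312.0 - 258.7 = 53.3 kJ/kg
eta_s = dh_ideal / dh_actual = 28.5 / 53.3
eta_s = 0.5347

0.5347


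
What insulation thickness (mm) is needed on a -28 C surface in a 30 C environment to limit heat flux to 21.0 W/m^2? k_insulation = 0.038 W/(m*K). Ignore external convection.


dT = 30 - (-28) = 58 K
thickness = k * dT / q_max * 1000
thickness = 0.038 * 58 / 21.0 * 1000
thickness = 105.0 mm

105.0


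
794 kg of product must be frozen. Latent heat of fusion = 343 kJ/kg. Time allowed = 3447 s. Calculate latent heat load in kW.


Q_lat = m * h_fg / t
Q_lat = 794 * 343 / 3447
Q_lat = 79.01 kW

79.01


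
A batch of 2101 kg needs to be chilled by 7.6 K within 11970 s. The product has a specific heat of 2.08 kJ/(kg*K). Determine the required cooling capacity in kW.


Q = m * cp * dT / t
Q = 2101 * 2.08 * 7.6 / 11970
Q = 2.775 kW

2.775


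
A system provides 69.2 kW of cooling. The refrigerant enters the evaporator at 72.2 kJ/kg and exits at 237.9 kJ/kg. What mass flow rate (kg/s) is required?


dh = 237.9 - 72.2 = 165.7 kJ/kg
m_dot = Q / dh = 69.2 / 165.7 = 0.4176 kg/s

0.4176


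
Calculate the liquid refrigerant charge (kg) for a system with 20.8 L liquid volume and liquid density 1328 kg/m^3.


Charge = V * rho / 1000
Charge = 20.8 * 1328 / 1000
Charge = 27.62 kg

27.62


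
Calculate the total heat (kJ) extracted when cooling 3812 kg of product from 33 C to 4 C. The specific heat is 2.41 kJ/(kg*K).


dT = 33 - (4) = 29 K
Q = m * cp * dT = 3812 * 2.41 * 29
Q = 266421 kJ

266421


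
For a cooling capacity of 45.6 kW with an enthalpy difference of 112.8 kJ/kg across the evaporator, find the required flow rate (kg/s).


m_dot = Q / dh
m_dot = 45.6 / 112.8
m_dot = 0.4043 kg/s

0.4043


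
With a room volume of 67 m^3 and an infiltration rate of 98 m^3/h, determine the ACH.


ACH = flow / volume
ACH = 98 / 67
ACH = 1.463

1.463


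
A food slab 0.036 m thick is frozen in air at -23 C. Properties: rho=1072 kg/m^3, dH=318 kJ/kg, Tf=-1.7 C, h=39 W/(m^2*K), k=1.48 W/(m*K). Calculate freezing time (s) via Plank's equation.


dT = -1.7 - (-23) = 21.3 K
term1 = a/(2h) = 0.036/(2*39) = 0.0004615384615
term2 = a^2/(8k) = 0.036^2/(8*1.48) = 0.0001094594595
t = rho*dH*1000/dT * (term1 + term2)
t = 1072*318*1000/21.3 * (0.0004615384615 + 0.0001094594595)
t = 9139 s

9139


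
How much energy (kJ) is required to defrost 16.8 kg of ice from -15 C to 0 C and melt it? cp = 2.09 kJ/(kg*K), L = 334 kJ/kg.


Sensible heat = cp * dT = 2.09 * 15 = 31.35 kJ/kg
Total per kg = 31.35 + 334 = 365.35 kJ/kg
Q = m * total = 16.8 * 365.35
Q = 6137.9 kJ

6137.9


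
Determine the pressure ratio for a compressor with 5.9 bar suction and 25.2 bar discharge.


PR = P_high / P_low
PR = 25.2 / 5.9
PR = 4.271

4.271


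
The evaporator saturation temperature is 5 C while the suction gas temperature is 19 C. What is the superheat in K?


Superheat = T_suction - T_evap
Superheat = 19 - (5)
Superheat = 14 K

14


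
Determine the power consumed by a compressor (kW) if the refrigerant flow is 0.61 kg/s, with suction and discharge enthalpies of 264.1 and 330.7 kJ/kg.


dh = 330.7 - 264.1 = 66.6 kJ/kg
W = m_dot * dh = 0.61 * 66.6 = 40.63 kW

40.63


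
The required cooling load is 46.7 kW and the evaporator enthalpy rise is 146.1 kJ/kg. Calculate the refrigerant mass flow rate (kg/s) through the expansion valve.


m_dot = Q / dh
m_dot = 46.7 / 146.1
m_dot = 0.3196 kg/s

0.3196


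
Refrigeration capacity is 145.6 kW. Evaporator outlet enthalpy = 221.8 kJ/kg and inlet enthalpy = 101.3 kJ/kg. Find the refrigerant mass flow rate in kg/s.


dh = 221.8 - 101.3 = 120.5 kJ/kg
m_dot = Q / dh = 145.6 / 120.5 = 1.2083 kg/s

1.2083


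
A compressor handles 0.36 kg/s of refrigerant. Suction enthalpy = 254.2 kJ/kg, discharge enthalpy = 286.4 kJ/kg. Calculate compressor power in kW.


dh = 286.4 - 254.2 = 32.2 kJ/kg
W = m_dot * dh = 0.36 * 32.2 = 11.59 kW

11.59


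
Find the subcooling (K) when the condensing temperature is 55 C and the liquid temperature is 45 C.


Subcooling = T_cond - T_liquid
Subcooling = 55 - 45
Subcooling = 10 K

10


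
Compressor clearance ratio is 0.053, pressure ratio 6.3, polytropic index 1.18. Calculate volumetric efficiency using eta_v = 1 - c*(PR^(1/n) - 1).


PR^(1/n) = 6.3^(1/1.18) = 4.75781165
eta_v = 1 - 0.053 * (4.75781165 - 1)
eta_v = 0.8008

0.8008


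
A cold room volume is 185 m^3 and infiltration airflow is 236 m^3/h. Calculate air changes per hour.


ACH = flow / volume
ACH = 236 / 185
ACH = 1.276

1.276


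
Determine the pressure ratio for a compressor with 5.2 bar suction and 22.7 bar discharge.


PR = P_high / P_low
PR = 22.7 / 5.2
PR = 4.365

4.365


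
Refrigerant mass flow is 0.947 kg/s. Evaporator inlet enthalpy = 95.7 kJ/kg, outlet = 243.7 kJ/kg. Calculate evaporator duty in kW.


dh = 243.7 - 95.7 = 148.0 kJ/kg
Q_evap = m_dot * dh = 0.947 * 148.0
Q_evap = 140.16 kW

140.16


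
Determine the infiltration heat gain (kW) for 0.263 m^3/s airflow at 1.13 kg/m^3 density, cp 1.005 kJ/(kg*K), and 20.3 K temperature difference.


Q = V_dot * rho * cp * dT
Q = 0.263 * 1.13 * 1.005 * 20.3
Q = 6.063 kW

6.063


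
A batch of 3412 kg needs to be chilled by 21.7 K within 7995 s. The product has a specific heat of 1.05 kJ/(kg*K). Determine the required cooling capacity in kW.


Q = m * cp * dT / t
Q = 3412 * 1.05 * 21.7 / 7995
Q = 9.724 kW

9.724


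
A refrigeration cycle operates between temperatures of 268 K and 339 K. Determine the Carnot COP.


dT = 339 - 268 = 71 K
COP_carnot = T_cold / dT = 268 / 71
COP_carnot = 3.775

3.775


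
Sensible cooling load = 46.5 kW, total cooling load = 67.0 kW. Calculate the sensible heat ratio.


SHR = Q_sensible / Q_total
SHR = 46.5 / 67.0
SHR = 0.694

0.694


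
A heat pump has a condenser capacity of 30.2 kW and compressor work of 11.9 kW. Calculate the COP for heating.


COP_hp = Q_cond / W
COP_hp = 30.2 / 11.9
COP_hp = 2.538

2.538


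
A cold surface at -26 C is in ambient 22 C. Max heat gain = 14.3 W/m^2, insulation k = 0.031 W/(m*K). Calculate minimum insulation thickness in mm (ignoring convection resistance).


dT = 22 - (-26) = 48 K
thickness = k * dT / q_max * 1000
thickness = 0.031 * 48 / 14.3 * 1000
thickness = 104.1 mm

104.1


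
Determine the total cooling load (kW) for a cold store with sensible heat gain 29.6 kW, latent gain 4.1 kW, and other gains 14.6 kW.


Q_total = Q_s + Q_l + Q_misc
Q_total = 29.6 + 4.1 + 14.6
Q_total = 48.3 kW

48.3


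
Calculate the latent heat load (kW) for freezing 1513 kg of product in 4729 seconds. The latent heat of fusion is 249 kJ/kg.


Q_lat = m * h_fg / t
Q_lat = 1513 * 249 / 4729
Q_lat = 79.67 kW

79.67


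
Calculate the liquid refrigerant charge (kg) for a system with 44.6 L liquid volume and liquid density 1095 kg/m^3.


Charge = V * rho / 1000
Charge = 44.6 * 1095 / 1000
Charge = 48.84 kg

48.84


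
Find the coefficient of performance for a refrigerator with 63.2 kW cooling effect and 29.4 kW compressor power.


COP = Q_evap / W
COP = 63.2 / 29.4
COP = 2.15

2.15


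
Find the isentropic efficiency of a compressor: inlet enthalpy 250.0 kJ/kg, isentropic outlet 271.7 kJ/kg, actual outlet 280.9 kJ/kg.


dh_ideal = 271.7 - 250.0 = 21.7 kJ/kg
dh_actual = 280.9 - 250.0 = 30.9 kJ/kg
eta_s = dh_ideal / dh_actual = 21.7 / 30.9
eta_s = 0.7023

0.7023


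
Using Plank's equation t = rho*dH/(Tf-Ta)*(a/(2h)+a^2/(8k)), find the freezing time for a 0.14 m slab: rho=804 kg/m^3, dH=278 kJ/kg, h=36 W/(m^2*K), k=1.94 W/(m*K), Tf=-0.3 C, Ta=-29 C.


dT = -0.3 - (-29) = 28.7 K
term1 = a/(2h) = 0.14/(2*36) = 0.001944444444
term2 = a^2/(8k) = 0.14^2/(8*1.94) = 0.001262886598
t = rho*dH*1000/dT * (term1 + term2)
t = 804*278*1000/28.7 * (0.001944444444 + 0.001262886598)
t = 24978 s

24978


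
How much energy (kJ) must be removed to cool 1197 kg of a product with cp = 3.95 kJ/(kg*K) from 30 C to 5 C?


dT = 30 - (5) = 25 K
Q = m * cp * dT = 1197 * 3.95 * 25
Q = 118204 kJ

118204


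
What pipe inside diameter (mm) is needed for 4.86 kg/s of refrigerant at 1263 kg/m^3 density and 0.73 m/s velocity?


A = m_dot / (rho * v) = 4.86 / (1263 * 0.73) = 0.005271206846 m^2
d = sqrt(4*A/pi) * 1000
d = 81.9 mm

81.9


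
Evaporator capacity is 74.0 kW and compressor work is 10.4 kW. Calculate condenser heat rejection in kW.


Q_cond = Q_evap + W
Q_cond = 74.0 + 10.4
Q_cond = 84.4 kW

84.4


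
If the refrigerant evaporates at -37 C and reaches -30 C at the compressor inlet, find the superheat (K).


Superheat = T_suction - T_evap
Superheat = -30 - (-37)
Superheat = 7 K

7


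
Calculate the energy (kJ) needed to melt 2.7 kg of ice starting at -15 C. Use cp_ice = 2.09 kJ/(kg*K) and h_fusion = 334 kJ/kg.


Sensible heat = cp * dT = 2.09 * 15 = 31.35 kJ/kg
Total per kg = 31.35 + 334 = 365.35 kJ/kg
Q = m * total = 2.7 * 365.35
Q = 986.4 kJ

986.4


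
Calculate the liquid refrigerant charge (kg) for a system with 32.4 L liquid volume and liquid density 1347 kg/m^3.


Charge = V * rho / 1000
Charge = 32.4 * 1347 / 1000
Charge = 43.64 kg

43.64


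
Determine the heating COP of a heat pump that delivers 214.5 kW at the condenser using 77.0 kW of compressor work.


COP_hp = Q_cond / W
COP_hp = 214.5 / 77.0
COP_hp = 2.786

2.786


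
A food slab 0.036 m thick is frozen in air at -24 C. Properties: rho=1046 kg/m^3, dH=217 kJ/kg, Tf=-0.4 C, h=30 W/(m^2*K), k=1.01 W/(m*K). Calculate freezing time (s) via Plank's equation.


dT = -0.4 - (-24) = 23.6 K
term1 = a/(2h) = 0.036/(2*30) = 0.0006
term2 = a^2/(8k) = 0.036^2/(8*1.01) = 0.0001603960396
t = rho*dH*1000/dT * (term1 + term2)
t = 1046*217*1000/23.6 * (0.0006 + 0.0001603960396)
t = 7313 s

7313


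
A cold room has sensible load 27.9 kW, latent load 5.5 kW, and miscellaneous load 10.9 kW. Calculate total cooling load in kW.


Q_total = Q_s + Q_l + Q_misc
Q_total = 27.9 + 5.5 + 10.9
Q_total = 44.3 kW

44.3


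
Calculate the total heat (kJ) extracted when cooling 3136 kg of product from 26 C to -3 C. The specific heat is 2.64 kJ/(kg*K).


dT = 26 - (-3) = 29 K
Q = m * cp * dT = 3136 * 2.64 * 29
Q = 240092 kJ

240092


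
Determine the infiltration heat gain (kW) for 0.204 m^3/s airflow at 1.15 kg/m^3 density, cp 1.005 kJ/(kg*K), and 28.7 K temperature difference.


Q = V_dot * rho * cp * dT
Q = 0.204 * 1.15 * 1.005 * 28.7
Q = 6.767 kW

6.767


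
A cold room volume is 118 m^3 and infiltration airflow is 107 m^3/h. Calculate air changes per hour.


ACH = flow / volume
ACH = 107 / 118
ACH = 0.907

0.907


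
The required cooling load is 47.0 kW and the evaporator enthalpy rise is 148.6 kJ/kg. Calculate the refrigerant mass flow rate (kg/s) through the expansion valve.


m_dot = Q / dh
m_dot = 47.0 / 148.6
m_dot = 0.3163 kg/s

0.3163


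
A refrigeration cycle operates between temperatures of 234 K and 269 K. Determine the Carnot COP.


dT = 269 - 234 = 35 K
COP_carnot = T_cold / dT = 234 / 35
COP_carnot = 6.686

6.686


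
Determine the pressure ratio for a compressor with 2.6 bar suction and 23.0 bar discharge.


PR = P_high / P_low
PR = 23.0 / 2.6
PR = 8.846

8.846


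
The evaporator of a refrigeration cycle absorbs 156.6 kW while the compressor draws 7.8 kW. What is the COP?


COP = Q_evap / W
COP = 156.6 / 7.8
COP = 20.077

20.077


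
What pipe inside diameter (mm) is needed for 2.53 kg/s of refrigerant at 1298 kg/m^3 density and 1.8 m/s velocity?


A = m_dot / (rho * v) = 2.53 / (1298 * 1.8) = 0.001082862524 m^2
d = sqrt(4*A/pi) * 1000
d = 37.1 mm

37.1


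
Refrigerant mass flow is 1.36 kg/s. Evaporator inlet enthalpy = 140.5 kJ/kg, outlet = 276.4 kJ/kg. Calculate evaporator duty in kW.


dh = 276.4 - 140.5 = 135.9 kJ/kg
Q_evap = m_dot * dh = 1.36 * 135.9
Q_evap = 184.82 kW

184.82


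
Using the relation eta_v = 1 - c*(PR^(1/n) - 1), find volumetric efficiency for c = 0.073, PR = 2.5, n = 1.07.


PR^(1/n) = 2.5^(1/1.07) = 2.35454259
eta_v = 1 - 0.073 * (2.35454259 - 1)
eta_v = 0.9011

0.9011


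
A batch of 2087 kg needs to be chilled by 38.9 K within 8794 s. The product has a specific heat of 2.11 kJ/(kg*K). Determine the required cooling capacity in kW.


Q = m * cp * dT / t
Q = 2087 * 2.11 * 38.9 / 8794
Q = 19.479 kW

19.479


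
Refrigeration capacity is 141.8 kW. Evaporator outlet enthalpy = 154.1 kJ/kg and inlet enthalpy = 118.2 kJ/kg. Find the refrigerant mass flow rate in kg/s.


dh = 154.1 - 118.2 = 35.9 kJ/kg
m_dot = Q / dh = 141.8 / 35.9 = 3.9499 kg/s

3.9499


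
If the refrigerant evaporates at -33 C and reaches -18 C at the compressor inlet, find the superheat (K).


Superheat = T_suction - T_evap
Superheat = -18 - (-33)
Superheat = 15 K

15


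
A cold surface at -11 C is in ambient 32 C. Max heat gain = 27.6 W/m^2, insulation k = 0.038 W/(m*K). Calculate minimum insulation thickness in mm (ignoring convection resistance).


dT = 32 - (-11) = 43 K
thickness = k * dT / q_max * 1000
thickness = 0.038 * 43 / 27.6 * 1000
thickness = 59.2 mm

59.2


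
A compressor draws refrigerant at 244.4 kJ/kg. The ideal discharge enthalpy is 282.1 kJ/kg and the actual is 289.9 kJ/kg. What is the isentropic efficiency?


dh_ideal = 282.1 - 244.4 = 37.7 kJ/kg
dh_actual = 289.9 - 244.4 = 45.5 kJ/kg
eta_s = dh_ideal / dh_actual = 37.7 / 45.5
eta_s = 0.8286

0.8286


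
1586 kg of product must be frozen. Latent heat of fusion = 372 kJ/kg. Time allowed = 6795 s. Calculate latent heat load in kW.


Q_lat = m * h_fg / t
Q_lat = 1586 * 372 / 6795
Q_lat = 86.83 kW

86.83


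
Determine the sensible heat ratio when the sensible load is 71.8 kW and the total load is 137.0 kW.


SHR = Q_sensible / Q_total
SHR = 71.8 / 137.0
SHR = 0.524

0.524


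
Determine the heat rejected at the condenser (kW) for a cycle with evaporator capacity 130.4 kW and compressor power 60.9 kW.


Q_cond = Q_evap + W
Q_cond = 130.4 + 60.9
Q_cond = 191.3 kW

191.3


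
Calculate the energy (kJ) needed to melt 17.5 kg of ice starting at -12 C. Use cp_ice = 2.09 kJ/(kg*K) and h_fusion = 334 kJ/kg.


Sensible heat = cp * dT = 2.09 * 12 = 25.08 kJ/kg
Total per kg = 25.08 + 334 = 359.08 kJ/kg
Q = m * total = 17.5 * 359.08
Q = 6283.9 kJ

6283.9


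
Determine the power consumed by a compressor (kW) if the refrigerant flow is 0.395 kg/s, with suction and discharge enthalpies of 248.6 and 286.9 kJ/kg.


dh = 286.9 - 248.6 = 38.3 kJ/kg
W = m_dot * dh = 0.395 * 38.3 = 15.13 kW

15.13


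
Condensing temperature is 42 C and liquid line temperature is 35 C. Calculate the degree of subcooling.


Subcooling = T_cond - T_liquid
Subcooling = 42 - 35
Subcooling = 7 K

7


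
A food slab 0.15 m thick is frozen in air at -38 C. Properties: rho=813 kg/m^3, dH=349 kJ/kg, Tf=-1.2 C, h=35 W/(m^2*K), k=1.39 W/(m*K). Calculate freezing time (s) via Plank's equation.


dT = -1.2 - (-38) = 36.8 K
term1 = a/(2h) = 0.15/(2*35) = 0.002142857143
term2 = a^2/(8k) = 0.15^2/(8*1.39) = 0.002023381295
t = rho*dH*1000/dT * (term1 + term2)
t = 813*349*1000/36.8 * (0.002142857143 + 0.002023381295)
t = 32123 s

32123


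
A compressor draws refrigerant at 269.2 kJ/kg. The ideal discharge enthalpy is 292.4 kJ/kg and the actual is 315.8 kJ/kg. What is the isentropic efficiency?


dh_ideal = 292.4 - 269.2 = 23.2 kJ/kg
dh_actual = 315.8 - 269.2 = 46.6 kJ/kg
eta_s = dh_ideal / dh_actual = 23.2 / 46.6
eta_s = 0.4979

0.4979


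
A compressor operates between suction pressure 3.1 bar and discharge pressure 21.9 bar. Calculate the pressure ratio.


PR = P_high / P_low
PR = 21.9 / 3.1
PR = 7.065

7.065


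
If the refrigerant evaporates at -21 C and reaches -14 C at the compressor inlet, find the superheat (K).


Superheat = T_suction - T_evap
Superheat = -14 - (-21)
Superheat = 7 K

7


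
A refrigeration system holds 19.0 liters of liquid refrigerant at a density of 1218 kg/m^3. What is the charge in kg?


Charge = V * rho / 1000
Charge = 19.0 * 1218 / 1000
Charge = 23.14 kg

23.14


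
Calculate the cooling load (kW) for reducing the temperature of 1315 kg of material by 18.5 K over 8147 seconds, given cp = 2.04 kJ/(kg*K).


Q = m * cp * dT / t
Q = 1315 * 2.04 * 18.5 / 8147
Q = 6.092 kW

6.092


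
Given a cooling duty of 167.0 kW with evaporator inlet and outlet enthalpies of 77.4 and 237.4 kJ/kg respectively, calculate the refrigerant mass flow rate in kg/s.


dh = 237.4 - 77.4 = 160.0 kJ/kg
m_dot = Q / dh = 167.0 / 160.0 = 1.0438 kg/s

1.0438


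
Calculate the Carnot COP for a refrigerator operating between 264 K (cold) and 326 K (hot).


dT = 326 - 264 = 62 K
COP_carnot = T_cold / dT = 264 / 62
COP_carnot = 4.258

4.258


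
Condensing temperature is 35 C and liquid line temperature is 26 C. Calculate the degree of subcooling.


Subcooling = T_cond - T_liquid
Subcooling = 35 - 26
Subcooling = 9 K

9


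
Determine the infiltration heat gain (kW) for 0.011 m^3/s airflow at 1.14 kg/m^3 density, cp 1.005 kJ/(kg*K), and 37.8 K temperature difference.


Q = V_dot * rho * cp * dT
Q = 0.011 * 1.14 * 1.005 * 37.8
Q = 0.476 kW

0.476


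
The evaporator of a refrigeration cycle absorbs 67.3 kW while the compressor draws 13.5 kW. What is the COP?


COP = Q_evap / W
COP = 67.3 / 13.5
COP = 4.985

4.985


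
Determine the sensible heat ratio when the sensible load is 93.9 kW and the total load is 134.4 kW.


SHR = Q_sensible / Q_total
SHR = 93.9 / 134.4
SHR = 0.699

0.699


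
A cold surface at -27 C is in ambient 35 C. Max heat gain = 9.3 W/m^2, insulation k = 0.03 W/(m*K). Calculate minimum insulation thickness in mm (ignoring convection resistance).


dT = 35 - (-27) = 62 K
thickness = k * dT / q_max * 1000
thickness = 0.03 * 62 / 9.3 * 1000
thickness = 200.0 mm

200.0


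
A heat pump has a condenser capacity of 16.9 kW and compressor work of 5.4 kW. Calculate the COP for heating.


COP_hp = Q_cond / W
COP_hp = 16.9 / 5.4
COP_hp = 3.13

3.13


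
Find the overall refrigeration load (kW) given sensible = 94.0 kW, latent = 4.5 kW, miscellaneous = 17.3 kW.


Q_total = Q_s + Q_l + Q_misc
Q_total = 94.0 + 4.5 + 17.3
Q_total = 115.8 kW

115.8


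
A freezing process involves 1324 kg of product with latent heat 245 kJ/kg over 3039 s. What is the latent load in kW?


Q_lat = m * h_fg / t
Q_lat = 1324 * 245 / 3039
Q_lat = 106.74 kW

106.74


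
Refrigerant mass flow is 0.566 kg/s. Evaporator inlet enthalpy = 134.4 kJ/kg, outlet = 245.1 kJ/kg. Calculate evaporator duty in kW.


dh = 245.1 - 134.4 = 110.7 kJ/kg
Q_evap = m_dot * dh = 0.566 * 110.7
Q_evap = 62.66 kW

62.66


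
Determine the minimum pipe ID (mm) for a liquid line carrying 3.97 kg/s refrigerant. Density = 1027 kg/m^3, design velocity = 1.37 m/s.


A = m_dot / (rho * v) = 3.97 / (1027 * 1.37) = 0.002821626309 m^2
d = sqrt(4*A/pi) * 1000
d = 59.9 mm

59.9


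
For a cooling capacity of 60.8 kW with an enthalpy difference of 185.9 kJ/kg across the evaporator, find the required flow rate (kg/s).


m_dot = Q / dh
m_dot = 60.8 / 185.9
m_dot = 0.3271 kg/s

0.3271


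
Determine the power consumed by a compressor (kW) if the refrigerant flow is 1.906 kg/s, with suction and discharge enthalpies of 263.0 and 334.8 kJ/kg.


dh = 334.8 - 263.0 = 71.8 kJ/kg
W = m_dot * dh = 1.906 * 71.8 = 136.85 kW

136.85


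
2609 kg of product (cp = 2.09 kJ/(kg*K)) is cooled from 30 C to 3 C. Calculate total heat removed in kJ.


dT = 30 - (3) = 27 K
Q = m * cp * dT = 2609 * 2.09 * 27
Q = 147226 kJ

147226


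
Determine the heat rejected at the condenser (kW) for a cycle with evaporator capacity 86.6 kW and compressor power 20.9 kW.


Q_cond = Q_evap + W
Q_cond = 86.6 + 20.9
Q_cond = 107.5 kW

107.5


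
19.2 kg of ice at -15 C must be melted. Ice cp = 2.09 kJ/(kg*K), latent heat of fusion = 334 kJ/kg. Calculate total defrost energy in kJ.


Sensible heat = cp * dT = 2.09 * 15 = 31.35 kJ/kg
Total per kg = 31.35 + 334 = 365.35 kJ/kg
Q = m * total = 19.2 * 365.35
Q = 7014.7 kJ

7014.7
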